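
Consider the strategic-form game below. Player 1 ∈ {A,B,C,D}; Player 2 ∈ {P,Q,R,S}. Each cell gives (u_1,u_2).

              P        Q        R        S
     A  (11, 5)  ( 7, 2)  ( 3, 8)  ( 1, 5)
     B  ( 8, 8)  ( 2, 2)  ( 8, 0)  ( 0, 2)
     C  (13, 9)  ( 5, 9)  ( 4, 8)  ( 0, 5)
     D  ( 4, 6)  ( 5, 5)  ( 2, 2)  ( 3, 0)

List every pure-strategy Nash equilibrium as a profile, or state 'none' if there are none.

Nash profiles: (C,P)

(A,P): not NE [P1→C gives 13>11; P2→R gives 8>5]
(A,Q): not NE [P2→R gives 8>2]
(A,R): not NE [P1→B gives 8>3]
(A,S): not NE [P1→D gives 3>1; P2→R gives 8>5]
(B,P): not NE [P1→C gives 13>8]
(B,Q): not NE [P1→A gives 7>2; P2→P gives 8>2]
(B,R): not NE [P2→P gives 8>0]
(B,S): not NE [P1→D gives 3>0; P2→P gives 8>2]
(C,P): NE
(C,Q): not NE [P1→A gives 7>5]
(C,R): not NE [P1→B gives 8>4; P2→Q gives 9>8]
(C,S): not NE [P1→D gives 3>0; P2→Q gives 9>5]
(D,P): not NE [P1→C gives 13>4]
(D,Q): not NE [P1→A gives 7>5; P2→P gives 6>5]
(D,R): not NE [P1→B gives 8>2; P2→P gives 6>2]
(D,S): not NE [P2→P gives 6>0]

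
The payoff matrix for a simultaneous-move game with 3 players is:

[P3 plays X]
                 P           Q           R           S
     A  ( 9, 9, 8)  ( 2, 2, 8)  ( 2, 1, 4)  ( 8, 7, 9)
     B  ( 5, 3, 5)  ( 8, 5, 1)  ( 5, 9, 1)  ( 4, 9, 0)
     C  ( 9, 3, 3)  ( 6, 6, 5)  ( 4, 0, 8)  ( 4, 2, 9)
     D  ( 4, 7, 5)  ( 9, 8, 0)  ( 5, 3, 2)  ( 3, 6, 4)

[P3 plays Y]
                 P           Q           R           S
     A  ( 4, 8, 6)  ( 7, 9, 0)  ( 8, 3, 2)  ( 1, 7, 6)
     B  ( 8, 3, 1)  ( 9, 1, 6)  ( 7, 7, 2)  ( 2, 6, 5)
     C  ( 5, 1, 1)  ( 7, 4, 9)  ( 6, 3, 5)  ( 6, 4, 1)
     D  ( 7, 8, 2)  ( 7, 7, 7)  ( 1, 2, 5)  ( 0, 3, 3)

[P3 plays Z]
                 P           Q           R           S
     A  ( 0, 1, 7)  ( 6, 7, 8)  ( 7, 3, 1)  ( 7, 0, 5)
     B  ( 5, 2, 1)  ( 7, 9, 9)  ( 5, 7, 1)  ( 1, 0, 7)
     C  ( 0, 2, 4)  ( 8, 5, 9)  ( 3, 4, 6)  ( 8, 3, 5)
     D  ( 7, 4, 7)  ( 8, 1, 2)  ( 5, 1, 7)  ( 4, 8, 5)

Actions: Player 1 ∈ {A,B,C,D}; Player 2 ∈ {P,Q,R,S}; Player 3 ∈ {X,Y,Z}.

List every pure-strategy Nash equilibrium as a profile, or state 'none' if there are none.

(A,P,X): NE
(A,P,Y): not NE [P1→B gives 8>4; P2→Q gives 9>8; P3→X gives 8>6]
(A,P,Z): not NE [P1→D gives 7>0; P2→Q gives 7>1; P3→X gives 8>7]
(A,Q,X): not NE [P1→D gives 9>2; P2→P gives 9>2]
(A,Q,Y): not NE [P1→B gives 9>7; P3→Z gives 8>0]
(A,Q,Z): not NE [P1→D gives 8>6]
(A,R,X): not NE [P1→D gives 5>2; P2→P gives 9>1]
(A,R,Y): not NE [P2→Q gives 9>3; P3→X gives 4>2]
(A,R,Z): not NE [P2→Q gives 7>3; P3→X gives 4>1]
(A,S,X): not NE [P2→P gives 9>7]
(A,S,Y): not NE [P1→C gives 6>1; P2→Q gives 9>7; P3→X gives 9>6]
(A,S,Z): not NE [P1→C gives 8>7; P2→Q gives 7>0; P3→X gives 9>5]
(B,P,X): not NE [P1→C gives 9>5; P2→S gives 9>3]
(B,P,Y): not NE [P2→R gives 7>3; P3→X gives 5>1]
(B,P,Z): not NE [P1→D gives 7>5; P2→Q gives 9>2; P3→X gives 5>1]
(B,Q,X): not NE [P1→D gives 9>8; P2→S gives 9>5; P3→Z gives 9>1]
(B,Q,Y): not NE [P2→R gives 7>1; P3→Z gives 9>6]
(B,Q,Z): not NE [P1→D gives 8>7]
(B,R,X): not NE [P3→Y gives 2>1]
(B,R,Y): not NE [P1→A gives 8>7]
(B,R,Z): not NE [P1→A gives 7>5; P2→Q gives 9>7; P3→Y gives 2>1]
(B,S,X): not NE [P1→A gives 8>4; P3→Z gives 7>0]
(B,S,Y): not NE [P1→C gives 6>2; P2→R gives 7>6; P3→Z gives 7>5]
(B,S,Z): not NE [P1→C gives 8>1; P2→Q gives 9>0]
(C,P,X): not NE [P2→Q gives 6>3; P3→Z gives 4>3]
(C,P,Y): not NE [P1→B gives 8>5; P2→S gives 4>1; P3→Z gives 4>1]
(C,P,Z): not NE [P1→D gives 7>0; P2→Q gives 5>2]
(C,Q,X): not NE [P1→D gives 9>6; P3→Z gives 9>5]
(C,Q,Y): not NE [P1→B gives 9>7]
(C,Q,Z): NE
(C,R,X): not NE [P1→D gives 5>4; P2→Q gives 6>0]
(C,R,Y): not NE [P1→A gives 8>6; P2→S gives 4>3; P3→X gives 8>5]
(C,R,Z): not NE [P1→A gives 7>3; P2→Q gives 5>4; P3→X gives 8>6]
(C,S,X): not NE [P1→A gives 8>4; P2→Q gives 6>2]
(C,S,Y): not NE [P3→X gives 9>1]
(C,S,Z): not NE [P2→Q gives 5>3; P3→X gives 9>5]
(D,P,X): not NE [P1→C gives 9>4; P2→Q gives 8>7; P3→Z gives 7>5]
(D,P,Y): not NE [P1→B gives 8>7; P3→Z gives 7>2]
(D,P,Z): not NE [P2→S gives 8>4]
(D,Q,X): not NE [P3→Y gives 7>0]
(D,Q,Y): not NE [P1→B gives 9>7; P2→P gives 8>7]
(D,Q,Z): not NE [P2→S gives 8>1; P3→Y gives 7>2]
(D,R,X): not NE [P2→Q gives 8>3; P3→Z gives 7>2]
(D,R,Y): not NE [P1→A gives 8>1; P2→P gives 8>2; P3→Z gives 7>5]
(D,R,Z): not NE [P1→A gives 7>5; P2→S gives 8>1]
(D,S,X): not NE [P1→A gives 8>3; P2→Q gives 8>6; P3→Z gives 5>4]
(D,S,Y): not NE [P1→C gives 6>0; P2→P gives 8>3; P3→Z gives 5>3]
(D,S,Z): not NE [P1→C gives 8>4]

Nash profiles: (A,P,X), (C,Q,Z)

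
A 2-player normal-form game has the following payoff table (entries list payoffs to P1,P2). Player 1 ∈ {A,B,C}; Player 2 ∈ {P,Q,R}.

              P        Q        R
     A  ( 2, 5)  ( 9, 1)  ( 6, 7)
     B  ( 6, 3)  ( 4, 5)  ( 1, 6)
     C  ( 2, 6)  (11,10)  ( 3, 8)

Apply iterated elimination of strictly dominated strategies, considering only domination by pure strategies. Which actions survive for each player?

P2 drop P (R beats it: A:7>5 B:6>3 C:8>6)
P1 drop B (A beats it: Q:9>4 R:6>1)
P1→{A,C} P2→{Q,R}

IESDS → P1:{A,C} P2:{Q,R}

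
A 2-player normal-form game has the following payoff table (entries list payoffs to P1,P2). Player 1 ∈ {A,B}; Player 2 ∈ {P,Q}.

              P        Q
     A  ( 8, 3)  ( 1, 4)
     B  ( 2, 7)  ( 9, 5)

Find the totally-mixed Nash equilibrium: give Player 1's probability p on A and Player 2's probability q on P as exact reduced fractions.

P1 indiff ⇒ q·8+(1-q)·1 = q·2+(1-q)·9 ⇒ q(6) = (1-q)(8) ⇒ q = 4/7
P2 indiff ⇒ p·3+(1-p)·7 = p·4+(1-p)·5 ⇒ p(-1) = (1-p)(-2) ⇒ p = 2/3

P1 mixes 2/3 on A; P2 mixes 4/7 on P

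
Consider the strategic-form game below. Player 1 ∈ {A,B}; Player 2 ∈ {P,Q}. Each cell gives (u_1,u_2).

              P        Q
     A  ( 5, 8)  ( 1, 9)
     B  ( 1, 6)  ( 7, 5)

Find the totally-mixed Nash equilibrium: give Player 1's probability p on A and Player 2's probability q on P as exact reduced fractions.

p=1/2, q=3/5

P1 indiff ⇒ q·5+(1-q)·1 = q·1+(1-q)·7 ⇒ q(4) = (1-q)(6) ⇒ q = 3/5
P2 indiff ⇒ p·8+(1-p)·6 = p·9+(1-p)·5 ⇒ p(-1) = (1-p)(-1) ⇒ p = 1/2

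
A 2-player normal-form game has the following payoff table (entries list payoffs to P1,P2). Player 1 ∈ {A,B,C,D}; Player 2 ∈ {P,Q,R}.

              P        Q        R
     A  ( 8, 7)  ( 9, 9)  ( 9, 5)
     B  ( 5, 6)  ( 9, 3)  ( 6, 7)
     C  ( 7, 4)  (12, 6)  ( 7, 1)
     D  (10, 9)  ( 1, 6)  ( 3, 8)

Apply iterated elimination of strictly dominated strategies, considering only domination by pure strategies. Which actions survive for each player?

IESDS → P1:{A,C,D} P2:{P,Q}

P1 drop B (C beats it: P:7>5 Q:12>9 R:7>6)
P2 drop R (P beats it: A:7>5 C:4>1 D:9>8)
P1→{A,C,D} P2→{P,Q}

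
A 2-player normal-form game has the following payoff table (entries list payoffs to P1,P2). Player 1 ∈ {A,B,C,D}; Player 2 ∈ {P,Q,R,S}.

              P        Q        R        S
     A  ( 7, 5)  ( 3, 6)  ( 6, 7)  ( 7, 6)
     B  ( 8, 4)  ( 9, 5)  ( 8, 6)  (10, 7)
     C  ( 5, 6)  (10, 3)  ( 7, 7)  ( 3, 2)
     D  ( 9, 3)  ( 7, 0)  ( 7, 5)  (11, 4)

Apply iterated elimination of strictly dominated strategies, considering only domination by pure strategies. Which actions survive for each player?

Survivors P1:{B,D} P2:{R,S}

P1 drop A (B beats it: P:8>7 Q:9>3 R:8>6 S:10>7)
P2 drop P (R beats it: B:6>4 C:7>6 D:5>3)
P2 drop Q (R beats it: B:6>5 C:7>3 D:5>0)
P1 drop C (B beats it: R:8>7 S:10>3)
P1→{B,D} P2→{R,S}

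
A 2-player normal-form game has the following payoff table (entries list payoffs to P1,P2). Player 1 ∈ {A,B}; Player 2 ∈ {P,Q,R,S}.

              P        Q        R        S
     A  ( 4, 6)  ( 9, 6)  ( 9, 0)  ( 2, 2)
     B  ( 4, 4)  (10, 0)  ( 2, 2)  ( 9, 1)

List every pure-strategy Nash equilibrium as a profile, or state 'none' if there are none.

(A,P): NE
(A,Q): not NE [P1→B gives 10>9]
(A,R): not NE [P2→Q gives 6>0]
(A,S): not NE [P1→B gives 9>2; P2→Q gives 6>2]
(B,P): NE
(B,Q): not NE [P2→P gives 4>0]
(B,R): not NE [P1→A gives 9>2; P2→P gives 4>2]
(B,S): not NE [P2→P gives 4>1]

PSNE = {(A,P), (B,P)}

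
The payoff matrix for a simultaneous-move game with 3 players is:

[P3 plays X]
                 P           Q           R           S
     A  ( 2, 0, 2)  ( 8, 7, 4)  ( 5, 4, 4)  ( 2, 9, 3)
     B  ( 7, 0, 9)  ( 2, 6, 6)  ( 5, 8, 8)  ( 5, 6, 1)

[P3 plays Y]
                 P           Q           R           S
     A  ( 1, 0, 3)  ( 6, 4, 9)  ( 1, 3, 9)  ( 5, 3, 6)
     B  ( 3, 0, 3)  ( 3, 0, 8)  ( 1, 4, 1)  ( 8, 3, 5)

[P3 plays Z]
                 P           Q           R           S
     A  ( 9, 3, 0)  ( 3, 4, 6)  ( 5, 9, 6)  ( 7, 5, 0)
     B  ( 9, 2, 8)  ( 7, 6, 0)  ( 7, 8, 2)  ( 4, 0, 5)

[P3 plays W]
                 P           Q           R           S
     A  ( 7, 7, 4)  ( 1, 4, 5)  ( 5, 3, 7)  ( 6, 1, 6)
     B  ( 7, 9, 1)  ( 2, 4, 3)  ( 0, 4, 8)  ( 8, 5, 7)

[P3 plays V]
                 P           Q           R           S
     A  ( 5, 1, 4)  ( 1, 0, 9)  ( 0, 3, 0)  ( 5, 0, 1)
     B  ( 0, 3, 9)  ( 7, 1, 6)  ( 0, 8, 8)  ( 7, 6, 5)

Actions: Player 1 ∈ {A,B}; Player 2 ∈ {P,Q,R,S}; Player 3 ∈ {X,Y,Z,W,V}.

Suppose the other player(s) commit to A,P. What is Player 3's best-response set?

u_3(X vs A,P) = 2
u_3(Y vs A,P) = 3
u_3(Z vs A,P) = 0
u_3(W vs A,P) = 4
u_3(V vs A,P) = 4
max payoff 4 at {W,V}

P3 best: {W,V}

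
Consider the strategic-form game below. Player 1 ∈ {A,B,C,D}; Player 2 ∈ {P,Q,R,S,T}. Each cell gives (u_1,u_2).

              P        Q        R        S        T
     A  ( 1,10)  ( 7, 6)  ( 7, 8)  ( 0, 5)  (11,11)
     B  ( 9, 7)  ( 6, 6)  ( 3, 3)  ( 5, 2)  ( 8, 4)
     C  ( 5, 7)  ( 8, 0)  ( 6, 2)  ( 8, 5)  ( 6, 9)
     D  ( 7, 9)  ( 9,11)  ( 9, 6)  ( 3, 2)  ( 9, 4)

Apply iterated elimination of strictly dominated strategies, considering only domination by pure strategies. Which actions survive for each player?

P2 drop R (P beats it: A:10>8 B:7>3 C:7>2 D:9>6)
P2 drop S (P beats it: A:10>5 B:7>2 C:7>5 D:9>2)
P1 drop C (D beats it: P:7>5 Q:9>8 T:9>6)
P1→{A,B,D} P2→{P,Q,T}

Survivors P1:{A,B,D} P2:{P,Q,T}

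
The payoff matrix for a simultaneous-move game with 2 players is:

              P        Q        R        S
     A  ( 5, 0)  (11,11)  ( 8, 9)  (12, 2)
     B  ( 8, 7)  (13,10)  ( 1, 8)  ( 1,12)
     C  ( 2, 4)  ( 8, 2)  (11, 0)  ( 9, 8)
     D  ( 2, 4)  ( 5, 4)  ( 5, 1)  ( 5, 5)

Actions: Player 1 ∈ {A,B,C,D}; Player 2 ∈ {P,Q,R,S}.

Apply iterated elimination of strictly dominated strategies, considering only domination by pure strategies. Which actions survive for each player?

Remaining: P1:{A,B} P2:{Q,S}

P1 drop D (A beats it: P:5>2 Q:11>5 R:8>5 S:12>5)
P2 drop P (S beats it: A:2>0 B:12>7 C:8>4)
P2 drop R (Q beats it: A:11>9 B:10>8 C:2>0)
P1 drop C (A beats it: Q:11>8 S:12>9)
P1→{A,B} P2→{Q,S}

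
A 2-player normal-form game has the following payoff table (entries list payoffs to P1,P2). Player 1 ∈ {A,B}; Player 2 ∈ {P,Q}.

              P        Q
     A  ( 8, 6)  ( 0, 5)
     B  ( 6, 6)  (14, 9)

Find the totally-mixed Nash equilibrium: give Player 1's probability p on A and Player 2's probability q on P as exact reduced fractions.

P1 indiff ⇒ q·8+(1-q)·0 = q·6+(1-q)·14 ⇒ q(2) = (1-q)(14) ⇒ q = 7/8
P2 indiff ⇒ p·6+(1-p)·6 = p·5+(1-p)·9 ⇒ p(1) = (1-p)(3) ⇒ p = 3/4

(p,q) = (3/4, 7/8)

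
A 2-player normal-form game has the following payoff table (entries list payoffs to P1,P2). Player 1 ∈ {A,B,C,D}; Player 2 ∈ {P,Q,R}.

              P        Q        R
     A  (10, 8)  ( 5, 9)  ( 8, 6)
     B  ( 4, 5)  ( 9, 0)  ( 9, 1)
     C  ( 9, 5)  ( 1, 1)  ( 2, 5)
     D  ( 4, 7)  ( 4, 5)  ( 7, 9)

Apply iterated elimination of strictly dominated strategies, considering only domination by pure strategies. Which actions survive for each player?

P1 drop C (A beats it: P:10>9 Q:5>1 R:8>2)
P1 drop D (A beats it: P:10>4 Q:5>4 R:8>7)
P2 drop R (P beats it: A:8>6 B:5>1)
P1→{A,B} P2→{P,Q}

IESDS → P1:{A,B} P2:{P,Q}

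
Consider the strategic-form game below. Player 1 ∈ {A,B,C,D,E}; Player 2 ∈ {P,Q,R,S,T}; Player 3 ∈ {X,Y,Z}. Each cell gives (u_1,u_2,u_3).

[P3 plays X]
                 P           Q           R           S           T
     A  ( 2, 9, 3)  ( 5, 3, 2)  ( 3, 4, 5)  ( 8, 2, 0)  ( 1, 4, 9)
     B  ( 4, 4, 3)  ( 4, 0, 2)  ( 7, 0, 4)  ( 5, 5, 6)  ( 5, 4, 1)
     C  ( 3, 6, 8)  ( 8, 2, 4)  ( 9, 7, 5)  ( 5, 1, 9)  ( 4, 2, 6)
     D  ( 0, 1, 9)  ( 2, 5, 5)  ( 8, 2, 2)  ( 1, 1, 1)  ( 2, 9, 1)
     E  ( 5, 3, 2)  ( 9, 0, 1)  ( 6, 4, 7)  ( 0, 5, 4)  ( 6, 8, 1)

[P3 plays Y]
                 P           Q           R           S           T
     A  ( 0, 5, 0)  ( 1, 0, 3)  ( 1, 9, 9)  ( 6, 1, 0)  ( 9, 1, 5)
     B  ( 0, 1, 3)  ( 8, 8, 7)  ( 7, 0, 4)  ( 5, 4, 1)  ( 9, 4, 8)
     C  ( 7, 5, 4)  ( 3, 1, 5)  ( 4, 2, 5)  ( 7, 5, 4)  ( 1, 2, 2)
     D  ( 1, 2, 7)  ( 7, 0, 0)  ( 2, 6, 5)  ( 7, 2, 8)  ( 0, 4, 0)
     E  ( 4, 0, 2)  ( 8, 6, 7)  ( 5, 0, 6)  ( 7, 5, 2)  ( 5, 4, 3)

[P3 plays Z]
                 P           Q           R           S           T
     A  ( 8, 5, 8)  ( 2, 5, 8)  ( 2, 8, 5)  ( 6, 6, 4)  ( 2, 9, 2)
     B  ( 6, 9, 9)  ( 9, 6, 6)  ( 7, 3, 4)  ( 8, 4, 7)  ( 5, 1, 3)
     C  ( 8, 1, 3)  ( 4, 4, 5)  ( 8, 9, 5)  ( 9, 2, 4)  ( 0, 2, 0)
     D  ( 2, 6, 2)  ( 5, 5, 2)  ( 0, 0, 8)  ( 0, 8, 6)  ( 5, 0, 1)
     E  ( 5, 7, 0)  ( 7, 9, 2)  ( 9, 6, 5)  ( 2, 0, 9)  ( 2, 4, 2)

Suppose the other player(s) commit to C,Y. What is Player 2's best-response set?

P2 best: {P,S}

u_2(P vs C,Y) = 5
u_2(Q vs C,Y) = 1
u_2(R vs C,Y) = 2
u_2(S vs C,Y) = 5
u_2(T vs C,Y) = 2
max payoff 5 at {P,S}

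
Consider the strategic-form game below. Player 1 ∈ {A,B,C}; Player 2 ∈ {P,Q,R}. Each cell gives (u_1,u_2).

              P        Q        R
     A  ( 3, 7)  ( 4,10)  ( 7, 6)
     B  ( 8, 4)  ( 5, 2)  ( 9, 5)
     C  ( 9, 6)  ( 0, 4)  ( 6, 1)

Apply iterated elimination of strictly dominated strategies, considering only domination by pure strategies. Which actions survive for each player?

P1 drop A (B beats it: P:8>3 Q:5>4 R:9>7)
P2 drop Q (P beats it: B:4>2 C:6>4)
P1→{B,C} P2→{P,R}

IESDS → P1:{B,C} P2:{P,R}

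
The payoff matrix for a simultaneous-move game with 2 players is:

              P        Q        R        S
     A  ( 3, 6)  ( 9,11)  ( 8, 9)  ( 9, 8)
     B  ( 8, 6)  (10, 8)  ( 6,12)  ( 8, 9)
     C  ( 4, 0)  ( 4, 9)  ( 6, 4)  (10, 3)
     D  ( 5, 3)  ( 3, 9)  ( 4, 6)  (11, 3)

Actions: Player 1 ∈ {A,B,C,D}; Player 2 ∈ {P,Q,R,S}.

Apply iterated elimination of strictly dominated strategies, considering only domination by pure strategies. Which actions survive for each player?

Survivors P1:{A,B} P2:{Q,R}

P2 drop P (Q beats it: A:11>6 B:8>6 C:9>0 D:9>3)
P2 drop S (R beats it: A:9>8 B:12>9 C:4>3 D:6>3)
P1 drop C (A beats it: Q:9>4 R:8>6)
P1 drop D (A beats it: Q:9>3 R:8>4)
P1→{A,B} P2→{Q,R}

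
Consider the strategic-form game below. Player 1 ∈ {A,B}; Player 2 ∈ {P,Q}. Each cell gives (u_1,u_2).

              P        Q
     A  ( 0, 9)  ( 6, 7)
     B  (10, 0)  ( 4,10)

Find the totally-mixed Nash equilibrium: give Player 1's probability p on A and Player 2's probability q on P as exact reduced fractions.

p=5/6, q=1/6

P1 indiff ⇒ q·0+(1-q)·6 = q·10+(1-q)·4 ⇒ q(-10) = (1-q)(-2) ⇒ q = 1/6
P2 indiff ⇒ p·9+(1-p)·0 = p·7+(1-p)·10 ⇒ p(2) = (1-p)(10) ⇒ p = 5/6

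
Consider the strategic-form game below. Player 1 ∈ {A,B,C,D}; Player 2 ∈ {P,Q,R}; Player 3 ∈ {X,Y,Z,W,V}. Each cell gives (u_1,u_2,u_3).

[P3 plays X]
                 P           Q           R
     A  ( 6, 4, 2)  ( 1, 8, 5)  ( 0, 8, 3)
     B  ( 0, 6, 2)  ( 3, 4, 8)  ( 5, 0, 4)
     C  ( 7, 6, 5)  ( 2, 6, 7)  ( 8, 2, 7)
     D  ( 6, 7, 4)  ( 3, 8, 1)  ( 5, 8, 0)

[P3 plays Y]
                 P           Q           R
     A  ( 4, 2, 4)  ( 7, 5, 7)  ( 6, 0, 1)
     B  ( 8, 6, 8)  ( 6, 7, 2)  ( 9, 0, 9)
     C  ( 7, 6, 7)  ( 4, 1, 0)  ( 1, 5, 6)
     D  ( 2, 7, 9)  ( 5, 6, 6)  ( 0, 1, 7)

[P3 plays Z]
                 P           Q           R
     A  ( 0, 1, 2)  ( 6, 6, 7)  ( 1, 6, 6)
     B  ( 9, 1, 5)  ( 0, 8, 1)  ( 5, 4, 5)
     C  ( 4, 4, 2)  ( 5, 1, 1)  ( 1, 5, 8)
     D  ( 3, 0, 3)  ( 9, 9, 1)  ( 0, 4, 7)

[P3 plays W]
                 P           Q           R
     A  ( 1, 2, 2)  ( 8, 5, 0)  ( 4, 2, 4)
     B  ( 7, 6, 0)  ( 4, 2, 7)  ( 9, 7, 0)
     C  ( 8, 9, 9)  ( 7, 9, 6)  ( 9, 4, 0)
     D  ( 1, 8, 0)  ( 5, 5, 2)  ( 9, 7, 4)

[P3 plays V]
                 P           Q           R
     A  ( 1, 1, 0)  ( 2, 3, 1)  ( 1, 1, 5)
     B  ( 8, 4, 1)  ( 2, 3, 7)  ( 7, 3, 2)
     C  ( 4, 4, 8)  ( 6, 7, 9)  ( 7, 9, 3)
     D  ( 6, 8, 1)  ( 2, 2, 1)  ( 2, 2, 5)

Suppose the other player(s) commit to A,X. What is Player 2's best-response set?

u_2(P vs A,X) = 4
u_2(Q vs A,X) = 8
u_2(R vs A,X) = 8
max payoff 8 at {Q,R}

BR_2 = {Q,R}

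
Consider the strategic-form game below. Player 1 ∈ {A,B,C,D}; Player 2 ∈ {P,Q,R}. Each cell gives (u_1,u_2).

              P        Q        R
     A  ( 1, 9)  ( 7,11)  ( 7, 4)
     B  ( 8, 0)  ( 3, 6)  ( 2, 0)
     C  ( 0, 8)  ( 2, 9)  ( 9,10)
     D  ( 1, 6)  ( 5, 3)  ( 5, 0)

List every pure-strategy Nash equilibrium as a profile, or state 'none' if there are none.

Nash profiles: (A,Q), (C,R)

(A,P): not NE [P1→B gives 8>1; P2→Q gives 11>9]
(A,Q): NE
(A,R): not NE [P1→C gives 9>7; P2→Q gives 11>4]
(B,P): not NE [P2→Q gives 6>0]
(B,Q): not NE [P1→A gives 7>3]
(B,R): not NE [P1→C gives 9>2; P2→Q gives 6>0]
(C,P): not NE [P1→B gives 8>0; P2→R gives 10>8]
(C,Q): not NE [P1→A gives 7>2; P2→R gives 10>9]
(C,R): NE
(D,P): not NE [P1→B gives 8>1]
(D,Q): not NE [P1→A gives 7>5; P2→P gives 6>3]
(D,R): not NE [P1→C gives 9>5; P2→P gives 6>0]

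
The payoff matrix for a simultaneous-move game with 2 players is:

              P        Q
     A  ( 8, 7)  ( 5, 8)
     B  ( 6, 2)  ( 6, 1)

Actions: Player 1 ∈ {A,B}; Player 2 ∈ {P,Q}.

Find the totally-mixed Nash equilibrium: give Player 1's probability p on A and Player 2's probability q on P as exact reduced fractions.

P1 mixes 1/2 on A; P2 mixes 1/3 on P

P1 indiff ⇒ q·8+(1-q)·5 = q·6+(1-q)·6 ⇒ q(2) = (1-q)(1) ⇒ q = 1/3
P2 indiff ⇒ p·7+(1-p)·2 = p·8+(1-p)·1 ⇒ p(-1) = (1-p)(-1) ⇒ p = 1/2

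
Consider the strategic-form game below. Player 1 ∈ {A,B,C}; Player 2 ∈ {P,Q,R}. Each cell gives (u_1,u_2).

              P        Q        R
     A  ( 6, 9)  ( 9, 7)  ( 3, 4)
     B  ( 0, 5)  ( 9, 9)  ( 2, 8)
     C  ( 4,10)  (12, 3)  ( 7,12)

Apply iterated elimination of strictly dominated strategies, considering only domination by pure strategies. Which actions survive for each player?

IESDS → P1:{A,C} P2:{P,R}

P1 drop B (C beats it: P:4>0 Q:12>9 R:7>2)
P2 drop Q (P beats it: A:9>7 C:10>3)
P1→{A,C} P2→{P,R}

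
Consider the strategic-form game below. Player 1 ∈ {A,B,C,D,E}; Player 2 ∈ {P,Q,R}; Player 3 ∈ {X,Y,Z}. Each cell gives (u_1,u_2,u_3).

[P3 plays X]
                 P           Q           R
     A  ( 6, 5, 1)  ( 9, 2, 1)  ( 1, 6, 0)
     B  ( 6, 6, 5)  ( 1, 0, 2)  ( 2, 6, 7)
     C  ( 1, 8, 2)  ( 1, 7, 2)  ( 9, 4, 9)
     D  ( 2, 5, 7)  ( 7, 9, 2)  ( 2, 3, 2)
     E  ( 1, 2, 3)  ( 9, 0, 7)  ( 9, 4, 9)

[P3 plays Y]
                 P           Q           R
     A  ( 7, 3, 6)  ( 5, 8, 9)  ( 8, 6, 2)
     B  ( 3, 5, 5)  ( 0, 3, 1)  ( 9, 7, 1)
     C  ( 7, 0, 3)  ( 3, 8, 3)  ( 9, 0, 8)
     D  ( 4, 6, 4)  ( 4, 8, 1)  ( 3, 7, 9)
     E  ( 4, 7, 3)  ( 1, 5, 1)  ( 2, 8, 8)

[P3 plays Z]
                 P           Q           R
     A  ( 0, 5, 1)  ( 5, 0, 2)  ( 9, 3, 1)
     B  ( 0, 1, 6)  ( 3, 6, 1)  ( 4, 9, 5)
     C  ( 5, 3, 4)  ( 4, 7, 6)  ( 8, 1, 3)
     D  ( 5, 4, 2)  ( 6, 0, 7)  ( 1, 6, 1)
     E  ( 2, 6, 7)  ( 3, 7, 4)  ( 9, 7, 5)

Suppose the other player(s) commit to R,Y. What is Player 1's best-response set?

P1 best: {B,C}

u_1(A vs R,Y) = 8
u_1(B vs R,Y) = 9
u_1(C vs R,Y) = 9
u_1(D vs R,Y) = 3
u_1(E vs R,Y) = 2
max payoff 9 at {B,C}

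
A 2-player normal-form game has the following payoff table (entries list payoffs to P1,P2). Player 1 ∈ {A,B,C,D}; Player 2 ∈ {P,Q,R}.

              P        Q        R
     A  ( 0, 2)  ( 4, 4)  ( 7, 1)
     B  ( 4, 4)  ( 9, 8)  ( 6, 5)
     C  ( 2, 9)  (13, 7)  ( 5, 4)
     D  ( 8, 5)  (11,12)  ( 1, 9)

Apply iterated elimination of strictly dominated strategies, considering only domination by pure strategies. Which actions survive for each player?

P2 drop R (Q beats it: A:4>1 B:8>5 C:7>4 D:12>9)
P1 drop A (B beats it: P:4>0 Q:9>4)
P1 drop B (D beats it: P:8>4 Q:11>9)
P1→{C,D} P2→{P,Q}

IESDS → P1:{C,D} P2:{P,Q}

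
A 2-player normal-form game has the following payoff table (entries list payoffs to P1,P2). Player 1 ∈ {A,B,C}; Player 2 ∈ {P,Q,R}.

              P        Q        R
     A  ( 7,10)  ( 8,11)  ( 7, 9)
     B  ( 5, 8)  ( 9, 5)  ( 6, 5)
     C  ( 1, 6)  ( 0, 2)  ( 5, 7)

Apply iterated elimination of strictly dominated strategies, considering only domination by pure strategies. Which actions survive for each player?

P1 drop C (A beats it: P:7>1 Q:8>0 R:7>5)
P2 drop R (P beats it: A:10>9 B:8>5)
P1→{A,B} P2→{P,Q}

IESDS → P1:{A,B} P2:{P,Q}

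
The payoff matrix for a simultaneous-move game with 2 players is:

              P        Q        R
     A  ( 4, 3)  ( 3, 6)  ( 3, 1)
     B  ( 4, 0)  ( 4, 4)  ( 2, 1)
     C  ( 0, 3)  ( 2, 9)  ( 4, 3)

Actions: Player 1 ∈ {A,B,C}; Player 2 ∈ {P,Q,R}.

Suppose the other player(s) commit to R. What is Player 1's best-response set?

u_1(A vs R) = 3
u_1(B vs R) = 2
u_1(C vs R) = 4
max payoff 4 at {C}

P1 best: {C}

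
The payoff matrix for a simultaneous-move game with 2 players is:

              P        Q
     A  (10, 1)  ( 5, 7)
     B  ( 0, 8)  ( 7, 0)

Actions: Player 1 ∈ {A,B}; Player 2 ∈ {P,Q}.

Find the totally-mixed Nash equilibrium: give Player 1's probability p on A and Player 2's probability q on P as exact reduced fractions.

p=4/7, q=1/6

P1 indiff ⇒ q·10+(1-q)·5 = q·0+(1-q)·7 ⇒ q(10) = (1-q)(2) ⇒ q = 1/6
P2 indiff ⇒ p·1+(1-p)·8 = p·7+(1-p)·0 ⇒ p(-6) = (1-p)(-8) ⇒ p = 4/7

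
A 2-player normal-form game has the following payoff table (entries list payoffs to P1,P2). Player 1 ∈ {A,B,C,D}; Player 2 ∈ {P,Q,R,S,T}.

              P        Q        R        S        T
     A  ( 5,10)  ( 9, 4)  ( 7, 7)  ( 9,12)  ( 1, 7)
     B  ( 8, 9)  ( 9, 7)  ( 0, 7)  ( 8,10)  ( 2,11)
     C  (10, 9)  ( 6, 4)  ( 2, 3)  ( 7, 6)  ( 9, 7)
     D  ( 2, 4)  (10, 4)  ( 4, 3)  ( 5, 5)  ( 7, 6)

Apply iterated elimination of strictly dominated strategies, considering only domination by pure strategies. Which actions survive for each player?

P2 drop Q (S beats it: A:12>4 B:10>7 C:6>4 D:5>4)
P2 drop R (P beats it: A:10>7 B:9>7 C:9>3 D:4>3)
P1 drop D (C beats it: P:10>2 S:7>5 T:9>7)
P1→{A,B,C} P2→{P,S,T}

Survivors P1:{A,B,C} P2:{P,S,T}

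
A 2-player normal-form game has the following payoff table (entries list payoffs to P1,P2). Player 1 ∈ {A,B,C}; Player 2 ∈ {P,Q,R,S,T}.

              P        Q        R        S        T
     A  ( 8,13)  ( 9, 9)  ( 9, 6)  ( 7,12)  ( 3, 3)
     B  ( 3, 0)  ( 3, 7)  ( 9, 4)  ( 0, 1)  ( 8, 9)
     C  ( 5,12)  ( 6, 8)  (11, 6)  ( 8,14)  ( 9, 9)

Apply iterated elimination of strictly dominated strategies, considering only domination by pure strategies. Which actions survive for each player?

IESDS → P1:{A,C} P2:{P,S}

P1 drop B (C beats it: P:5>3 Q:6>3 R:11>9 S:8>0 T:9>8)
P2 drop Q (P beats it: A:13>9 C:12>8)
P2 drop R (P beats it: A:13>6 C:12>6)
P2 drop T (P beats it: A:13>3 C:12>9)
P1→{A,C} P2→{P,S}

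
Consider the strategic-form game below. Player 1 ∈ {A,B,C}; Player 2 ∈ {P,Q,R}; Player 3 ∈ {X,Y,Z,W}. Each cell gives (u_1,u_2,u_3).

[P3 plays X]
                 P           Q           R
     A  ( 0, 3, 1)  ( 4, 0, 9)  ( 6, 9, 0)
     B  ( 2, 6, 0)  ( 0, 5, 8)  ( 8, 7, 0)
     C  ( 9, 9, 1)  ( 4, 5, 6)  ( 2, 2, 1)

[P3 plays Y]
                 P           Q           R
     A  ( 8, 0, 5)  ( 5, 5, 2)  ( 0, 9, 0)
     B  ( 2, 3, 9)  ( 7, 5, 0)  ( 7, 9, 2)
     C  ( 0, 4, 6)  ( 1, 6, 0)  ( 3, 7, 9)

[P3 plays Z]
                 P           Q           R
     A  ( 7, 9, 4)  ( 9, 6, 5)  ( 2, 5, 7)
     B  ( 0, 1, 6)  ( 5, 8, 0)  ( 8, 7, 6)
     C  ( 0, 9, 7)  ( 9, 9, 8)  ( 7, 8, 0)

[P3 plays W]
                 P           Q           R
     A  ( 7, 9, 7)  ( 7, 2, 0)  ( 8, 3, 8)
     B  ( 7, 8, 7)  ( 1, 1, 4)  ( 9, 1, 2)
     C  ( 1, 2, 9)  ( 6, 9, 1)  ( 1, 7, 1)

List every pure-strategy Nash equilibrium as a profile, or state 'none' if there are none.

(A,P,X): not NE [P1→C gives 9>0; P2→R gives 9>3; P3→W gives 7>1]
(A,P,Y): not NE [P2→R gives 9>0; P3→W gives 7>5]
(A,P,Z): not NE [P3→W gives 7>4]
(A,P,W): NE
(A,Q,X): not NE [P2→R gives 9>0]
(A,Q,Y): not NE [P1→B gives 7>5; P2→R gives 9>5; P3→X gives 9>2]
(A,Q,Z): not NE [P2→P gives 9>6; P3→X gives 9>5]
(A,Q,W): not NE [P2→P gives 9>2; P3→X gives 9>0]
(A,R,X): not NE [P1→B gives 8>6; P3→W gives 8>0]
(A,R,Y): not NE [P1→B gives 7>0; P3→W gives 8>0]
(A,R,Z): not NE [P1→B gives 8>2; P2→P gives 9>5; P3→W gives 8>7]
(A,R,W): not NE [P1→B gives 9>8; P2→P gives 9>3]
(B,P,X): not NE [P1→C gives 9>2; P2→R gives 7>6; P3→Y gives 9>0]
(B,P,Y): not NE [P1→A gives 8>2; P2→R gives 9>3]
(B,P,Z): not NE [P1→A gives 7>0; P2→Q gives 8>1; P3→Y gives 9>6]
(B,P,W): not NE [P3→Y gives 9>7]
(B,Q,X): not NE [P1→C gives 4>0; P2→R gives 7>5]
(B,Q,Y): not NE [P2→R gives 9>5; P3→X gives 8>0]
(B,Q,Z): not NE [P1→C gives 9>5; P3→X gives 8>0]
(B,Q,W): not NE [P1→A gives 7>1; P2→P gives 8>1; P3→X gives 8>4]
(B,R,X): not NE [P3→Z gives 6>0]
(B,R,Y): not NE [P3→Z gives 6>2]
(B,R,Z): not NE [P2→Q gives 8>7]
(B,R,W): not NE [P2→P gives 8>1; P3→Z gives 6>2]
(C,P,X): not NE [P3→W gives 9>1]
(C,P,Y): not NE [P1→A gives 8>0; P2→R gives 7>4; P3→W gives 9>6]
(C,P,Z): not NE [P1→A gives 7>0; P3→W gives 9>7]
(C,P,W): not NE [P1→B gives 7>1; P2→Q gives 9>2]
(C,Q,X): not NE [P2→P gives 9>5; P3→Z gives 8>6]
(C,Q,Y): not NE [P1→B gives 7>1; P2→R gives 7>6; P3→Z gives 8>0]
(C,Q,Z): NE
(C,Q,W): not NE [P1→A gives 7>6; P3→Z gives 8>1]
(C,R,X): not NE [P1→B gives 8>2; P2→P gives 9>2; P3→Y gives 9>1]
(C,R,Y): not NE [P1→B gives 7>3]
(C,R,Z): not NE [P1→B gives 8>7; P2→Q gives 9>8; P3→Y gives 9>0]
(C,R,W): not NE [P1→B gives 9>1; P2→Q gives 9>7; P3→Y gives 9>1]

PSNE = {(A,P,W), (C,Q,Z)}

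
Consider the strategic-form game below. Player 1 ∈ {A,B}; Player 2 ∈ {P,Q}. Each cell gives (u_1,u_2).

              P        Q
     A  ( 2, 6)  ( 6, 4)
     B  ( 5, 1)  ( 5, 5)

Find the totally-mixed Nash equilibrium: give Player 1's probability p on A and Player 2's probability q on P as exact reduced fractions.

(p,q) = (2/3, 1/4)

P1 indiff ⇒ q·2+(1-q)·6 = q·5+(1-q)·5 ⇒ q(-3) = (1-q)(-1) ⇒ q = 1/4
P2 indiff ⇒ p·6+(1-p)·1 = p·4+(1-p)·5 ⇒ p(2) = (1-p)(4) ⇒ p = 2/3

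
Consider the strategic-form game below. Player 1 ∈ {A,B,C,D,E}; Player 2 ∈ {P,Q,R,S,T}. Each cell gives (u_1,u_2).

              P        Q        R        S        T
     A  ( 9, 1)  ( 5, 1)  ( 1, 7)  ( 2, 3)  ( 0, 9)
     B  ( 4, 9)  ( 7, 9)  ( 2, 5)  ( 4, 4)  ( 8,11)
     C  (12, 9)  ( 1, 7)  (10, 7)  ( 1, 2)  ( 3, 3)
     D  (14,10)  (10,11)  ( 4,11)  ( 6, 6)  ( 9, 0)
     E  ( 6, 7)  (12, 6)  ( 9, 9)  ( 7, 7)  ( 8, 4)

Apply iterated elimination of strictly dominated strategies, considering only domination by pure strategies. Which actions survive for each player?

P1 drop A (D beats it: P:14>9 Q:10>5 R:4>1 S:6>2 T:9>0)
P1 drop B (D beats it: P:14>4 Q:10>7 R:4>2 S:6>4 T:9>8)
P2 drop S (R beats it: C:7>2 D:11>6 E:9>7)
P2 drop T (P beats it: C:9>3 D:10>0 E:7>4)
P1→{C,D,E} P2→{P,Q,R}

Remaining: P1:{C,D,E} P2:{P,Q,R}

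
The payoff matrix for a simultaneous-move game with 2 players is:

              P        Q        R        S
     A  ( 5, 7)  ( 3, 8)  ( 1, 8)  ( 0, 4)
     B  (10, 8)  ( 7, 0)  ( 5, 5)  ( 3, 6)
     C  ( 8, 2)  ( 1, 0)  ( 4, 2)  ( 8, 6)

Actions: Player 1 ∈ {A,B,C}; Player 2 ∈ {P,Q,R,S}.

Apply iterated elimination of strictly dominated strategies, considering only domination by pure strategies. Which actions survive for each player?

P1 drop A (B beats it: P:10>5 Q:7>3 R:5>1 S:3>0)
P2 drop Q (P beats it: B:8>0 C:2>0)
P2 drop R (S beats it: B:6>5 C:6>2)
P1→{B,C} P2→{P,S}

IESDS → P1:{B,C} P2:{P,S}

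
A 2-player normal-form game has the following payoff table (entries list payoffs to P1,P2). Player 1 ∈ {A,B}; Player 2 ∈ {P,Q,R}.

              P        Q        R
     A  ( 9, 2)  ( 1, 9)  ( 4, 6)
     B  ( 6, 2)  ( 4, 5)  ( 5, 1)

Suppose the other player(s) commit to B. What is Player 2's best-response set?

BR_2 = {Q}

u_2(P vs B) = 2
u_2(Q vs B) = 5
u_2(R vs B) = 1
max payoff 5 at {Q}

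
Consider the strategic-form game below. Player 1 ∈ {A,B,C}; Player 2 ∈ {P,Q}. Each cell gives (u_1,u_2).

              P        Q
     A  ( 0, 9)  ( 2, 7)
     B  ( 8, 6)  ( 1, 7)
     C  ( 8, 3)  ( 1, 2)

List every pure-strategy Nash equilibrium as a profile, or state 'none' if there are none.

(A,P): not NE [P1→C gives 8>0]
(A,Q): not NE [P2→P gives 9>7]
(B,P): not NE [P2→Q gives 7>6]
(B,Q): not NE [P1→A gives 2>1]
(C,P): NE
(C,Q): not NE [P1→A gives 2>1; P2→P gives 3>2]

Nash profiles: (C,P)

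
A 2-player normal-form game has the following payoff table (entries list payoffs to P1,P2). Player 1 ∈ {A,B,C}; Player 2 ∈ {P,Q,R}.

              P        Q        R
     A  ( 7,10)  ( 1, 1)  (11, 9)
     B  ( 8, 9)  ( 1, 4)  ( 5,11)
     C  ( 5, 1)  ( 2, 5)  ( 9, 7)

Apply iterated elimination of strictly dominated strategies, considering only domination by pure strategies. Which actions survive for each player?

Remaining: P1:{A,B} P2:{P,R}

P2 drop Q (R beats it: A:9>1 B:11>4 C:7>5)
P1 drop C (A beats it: P:7>5 R:11>9)
P1→{A,B} P2→{P,R}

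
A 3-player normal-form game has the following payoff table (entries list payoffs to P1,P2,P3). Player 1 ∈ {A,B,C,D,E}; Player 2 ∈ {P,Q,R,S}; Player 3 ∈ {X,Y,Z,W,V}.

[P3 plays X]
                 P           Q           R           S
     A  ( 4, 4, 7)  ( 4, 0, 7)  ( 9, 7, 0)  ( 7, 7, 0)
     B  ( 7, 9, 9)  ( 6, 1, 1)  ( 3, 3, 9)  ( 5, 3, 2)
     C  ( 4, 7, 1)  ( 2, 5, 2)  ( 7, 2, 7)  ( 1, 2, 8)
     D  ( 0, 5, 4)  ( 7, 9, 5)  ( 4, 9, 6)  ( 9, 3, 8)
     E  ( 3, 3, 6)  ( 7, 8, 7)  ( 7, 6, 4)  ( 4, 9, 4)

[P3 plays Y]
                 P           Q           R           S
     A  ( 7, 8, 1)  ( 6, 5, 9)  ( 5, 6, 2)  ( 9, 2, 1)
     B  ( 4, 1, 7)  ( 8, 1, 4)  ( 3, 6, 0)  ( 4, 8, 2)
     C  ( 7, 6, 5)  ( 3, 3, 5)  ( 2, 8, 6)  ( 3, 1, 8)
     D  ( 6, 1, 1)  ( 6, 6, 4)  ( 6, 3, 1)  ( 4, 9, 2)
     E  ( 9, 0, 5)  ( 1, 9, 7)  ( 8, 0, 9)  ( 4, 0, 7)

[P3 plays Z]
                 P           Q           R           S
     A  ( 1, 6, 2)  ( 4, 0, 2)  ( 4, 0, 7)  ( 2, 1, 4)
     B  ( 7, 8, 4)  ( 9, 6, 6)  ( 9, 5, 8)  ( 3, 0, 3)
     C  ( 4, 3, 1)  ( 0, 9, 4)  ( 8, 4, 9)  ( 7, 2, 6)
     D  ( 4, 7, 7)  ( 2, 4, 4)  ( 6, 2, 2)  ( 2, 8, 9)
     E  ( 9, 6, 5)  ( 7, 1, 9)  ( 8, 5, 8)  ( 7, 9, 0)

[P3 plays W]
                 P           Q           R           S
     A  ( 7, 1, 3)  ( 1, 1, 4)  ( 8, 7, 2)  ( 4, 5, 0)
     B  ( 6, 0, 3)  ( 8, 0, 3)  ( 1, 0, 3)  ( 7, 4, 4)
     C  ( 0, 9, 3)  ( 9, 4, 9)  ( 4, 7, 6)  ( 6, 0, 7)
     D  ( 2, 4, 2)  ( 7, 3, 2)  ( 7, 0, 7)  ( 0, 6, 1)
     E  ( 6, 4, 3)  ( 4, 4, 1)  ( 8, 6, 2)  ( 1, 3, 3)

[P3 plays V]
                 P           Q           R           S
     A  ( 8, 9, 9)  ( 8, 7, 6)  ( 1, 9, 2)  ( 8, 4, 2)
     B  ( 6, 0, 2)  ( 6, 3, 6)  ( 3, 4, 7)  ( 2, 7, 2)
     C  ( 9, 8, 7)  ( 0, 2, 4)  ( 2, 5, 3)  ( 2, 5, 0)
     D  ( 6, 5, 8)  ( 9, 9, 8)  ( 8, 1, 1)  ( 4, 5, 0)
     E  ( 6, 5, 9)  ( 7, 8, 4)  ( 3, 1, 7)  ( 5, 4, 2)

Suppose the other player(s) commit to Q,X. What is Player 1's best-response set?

P1 best: {D,E}

u_1(A vs Q,X) = 4
u_1(B vs Q,X) = 6
u_1(C vs Q,X) = 2
u_1(D vs Q,X) = 7
u_1(E vs Q,X) = 7
max payoff 7 at {D,E}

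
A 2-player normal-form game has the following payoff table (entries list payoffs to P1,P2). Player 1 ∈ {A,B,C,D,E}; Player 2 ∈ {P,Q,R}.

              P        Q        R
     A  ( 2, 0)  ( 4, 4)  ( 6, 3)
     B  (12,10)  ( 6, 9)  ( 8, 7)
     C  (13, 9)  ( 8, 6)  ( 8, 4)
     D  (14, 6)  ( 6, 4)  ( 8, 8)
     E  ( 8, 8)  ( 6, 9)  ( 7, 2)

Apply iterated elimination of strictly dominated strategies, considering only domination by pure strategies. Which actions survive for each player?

IESDS → P1:{B,C,D} P2:{P,R}

P1 drop A (B beats it: P:12>2 Q:6>4 R:8>6)
P1 drop E (C beats it: P:13>8 Q:8>6 R:8>7)
P2 drop Q (P beats it: B:10>9 C:9>6 D:6>4)
P1→{B,C,D} P2→{P,R}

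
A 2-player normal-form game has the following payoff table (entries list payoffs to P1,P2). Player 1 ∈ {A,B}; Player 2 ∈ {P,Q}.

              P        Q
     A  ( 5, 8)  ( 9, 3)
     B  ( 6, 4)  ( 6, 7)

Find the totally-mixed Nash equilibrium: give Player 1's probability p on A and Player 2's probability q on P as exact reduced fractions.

p=3/8, q=3/4

P1 indiff ⇒ q·5+(1-q)·9 = q·6+(1-q)·6 ⇒ q(-1) = (1-q)(-3) ⇒ q = 3/4
P2 indiff ⇒ p·8+(1-p)·4 = p·3+(1-p)·7 ⇒ p(5) = (1-p)(3) ⇒ p = 3/8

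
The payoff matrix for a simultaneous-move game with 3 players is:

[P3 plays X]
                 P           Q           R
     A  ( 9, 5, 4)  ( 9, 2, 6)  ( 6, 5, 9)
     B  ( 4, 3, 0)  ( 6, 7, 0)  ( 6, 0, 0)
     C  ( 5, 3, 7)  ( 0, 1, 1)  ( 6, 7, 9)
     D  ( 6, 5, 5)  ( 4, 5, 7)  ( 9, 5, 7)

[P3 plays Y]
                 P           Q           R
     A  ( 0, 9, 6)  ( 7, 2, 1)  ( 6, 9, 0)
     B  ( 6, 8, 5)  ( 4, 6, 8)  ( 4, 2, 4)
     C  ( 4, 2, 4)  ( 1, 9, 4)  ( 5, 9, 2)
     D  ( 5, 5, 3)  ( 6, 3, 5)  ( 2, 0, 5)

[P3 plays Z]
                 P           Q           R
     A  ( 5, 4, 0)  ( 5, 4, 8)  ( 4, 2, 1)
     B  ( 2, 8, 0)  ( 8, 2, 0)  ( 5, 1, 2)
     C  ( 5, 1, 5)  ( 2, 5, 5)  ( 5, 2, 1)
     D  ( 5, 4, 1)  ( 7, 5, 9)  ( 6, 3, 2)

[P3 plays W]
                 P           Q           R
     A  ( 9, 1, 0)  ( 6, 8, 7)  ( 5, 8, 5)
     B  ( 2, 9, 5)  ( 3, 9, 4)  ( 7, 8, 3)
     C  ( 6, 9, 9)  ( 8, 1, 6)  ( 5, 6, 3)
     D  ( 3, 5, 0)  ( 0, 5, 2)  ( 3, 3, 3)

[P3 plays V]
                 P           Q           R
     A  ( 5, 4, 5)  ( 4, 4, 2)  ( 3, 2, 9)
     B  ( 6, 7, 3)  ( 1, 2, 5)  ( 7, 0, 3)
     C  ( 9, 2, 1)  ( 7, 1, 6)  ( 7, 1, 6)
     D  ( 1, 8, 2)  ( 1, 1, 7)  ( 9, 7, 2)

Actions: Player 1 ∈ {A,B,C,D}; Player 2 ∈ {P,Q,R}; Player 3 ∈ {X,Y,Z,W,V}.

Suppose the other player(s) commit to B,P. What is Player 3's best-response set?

argmax u_3 = {Y,W}

u_3(X vs B,P) = 0
u_3(Y vs B,P) = 5
u_3(Z vs B,P) = 0
u_3(W vs B,P) = 5
u_3(V vs B,P) = 3
max payoff 5 at {Y,W}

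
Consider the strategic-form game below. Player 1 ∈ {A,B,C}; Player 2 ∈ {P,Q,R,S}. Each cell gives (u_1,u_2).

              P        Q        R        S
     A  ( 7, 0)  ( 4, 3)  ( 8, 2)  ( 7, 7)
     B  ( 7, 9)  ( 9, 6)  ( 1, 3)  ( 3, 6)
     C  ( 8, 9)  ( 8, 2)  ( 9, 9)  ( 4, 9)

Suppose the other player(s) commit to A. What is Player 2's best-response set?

u_2(P vs A) = 0
u_2(Q vs A) = 3
u_2(R vs A) = 2
u_2(S vs A) = 7
max payoff 7 at {S}

P2 best: {S}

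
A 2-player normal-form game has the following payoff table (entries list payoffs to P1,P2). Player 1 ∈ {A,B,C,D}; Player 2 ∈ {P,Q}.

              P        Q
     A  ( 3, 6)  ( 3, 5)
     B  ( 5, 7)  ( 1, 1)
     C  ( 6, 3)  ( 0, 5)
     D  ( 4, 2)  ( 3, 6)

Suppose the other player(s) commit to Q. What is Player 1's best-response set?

u_1(A vs Q) = 3
u_1(B vs Q) = 1
u_1(C vs Q) = 0
u_1(D vs Q) = 3
max payoff 3 at {A,D}

argmax u_1 = {A,D}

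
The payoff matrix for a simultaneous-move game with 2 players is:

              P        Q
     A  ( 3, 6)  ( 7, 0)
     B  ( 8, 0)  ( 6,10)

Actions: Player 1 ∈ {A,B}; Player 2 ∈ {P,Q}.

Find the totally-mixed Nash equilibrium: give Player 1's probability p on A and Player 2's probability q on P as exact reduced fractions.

P1 indiff ⇒ q·3+(1-q)·7 = q·8+(1-q)·6 ⇒ q(-5) = (1-q)(-1) ⇒ q = 1/6
P2 indiff ⇒ p·6+(1-p)·0 = p·0+(1-p)·10 ⇒ p(6) = (1-p)(10) ⇒ p = 5/8

P1 mixes 5/8 on A; P2 mixes 1/6 on P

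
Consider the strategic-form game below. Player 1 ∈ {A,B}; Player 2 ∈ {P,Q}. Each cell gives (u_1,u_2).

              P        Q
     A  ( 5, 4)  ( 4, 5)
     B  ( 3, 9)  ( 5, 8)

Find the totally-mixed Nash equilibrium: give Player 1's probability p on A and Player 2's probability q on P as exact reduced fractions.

P1 indiff ⇒ q·5+(1-q)·4 = q·3+(1-q)·5 ⇒ q(2) = (1-q)(1) ⇒ q = 1/3
P2 indiff ⇒ p·4+(1-p)·9 = p·5+(1-p)·8 ⇒ p(-1) = (1-p)(-1) ⇒ p = 1/2

p=1/2, q=1/3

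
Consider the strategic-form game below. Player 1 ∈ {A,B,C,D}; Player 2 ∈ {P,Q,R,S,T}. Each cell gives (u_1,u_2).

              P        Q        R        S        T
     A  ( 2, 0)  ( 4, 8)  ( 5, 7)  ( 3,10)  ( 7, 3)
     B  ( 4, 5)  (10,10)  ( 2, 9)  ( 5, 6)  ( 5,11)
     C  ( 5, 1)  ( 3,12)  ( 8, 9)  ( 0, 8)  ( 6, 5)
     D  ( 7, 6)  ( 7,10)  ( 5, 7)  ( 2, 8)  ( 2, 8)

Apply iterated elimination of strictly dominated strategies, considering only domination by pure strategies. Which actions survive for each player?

P2 drop P (Q beats it: A:8>0 B:10>5 C:12>1 D:10>6)
P2 drop R (Q beats it: A:8>7 B:10>9 C:12>9 D:10>7)
P1 drop C (A beats it: Q:4>3 S:3>0 T:7>6)
P1 drop D (B beats it: Q:10>7 S:5>2 T:5>2)
P1→{A,B} P2→{Q,S,T}

Survivors P1:{A,B} P2:{Q,S,T}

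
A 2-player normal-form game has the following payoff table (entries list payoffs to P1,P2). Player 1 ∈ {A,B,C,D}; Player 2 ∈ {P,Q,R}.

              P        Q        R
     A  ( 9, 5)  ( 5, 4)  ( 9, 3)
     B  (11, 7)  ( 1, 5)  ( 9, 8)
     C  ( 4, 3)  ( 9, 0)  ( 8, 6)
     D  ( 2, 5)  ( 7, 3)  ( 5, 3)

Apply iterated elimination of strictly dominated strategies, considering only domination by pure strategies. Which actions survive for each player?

P1 drop D (C beats it: P:4>2 Q:9>7 R:8>5)
P2 drop Q (P beats it: A:5>4 B:7>5 C:3>0)
P1 drop C (A beats it: P:9>4 R:9>8)
P1→{A,B} P2→{P,R}

IESDS → P1:{A,B} P2:{P,R}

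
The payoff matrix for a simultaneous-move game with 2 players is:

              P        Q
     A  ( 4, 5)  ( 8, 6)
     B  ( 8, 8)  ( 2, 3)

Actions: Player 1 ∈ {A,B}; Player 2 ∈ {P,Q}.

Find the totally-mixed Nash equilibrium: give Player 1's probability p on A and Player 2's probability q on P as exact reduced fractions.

P1 indiff ⇒ q·4+(1-q)·8 = q·8+(1-q)·2 ⇒ q(-4) = (1-q)(-6) ⇒ q = 3/5
P2 indiff ⇒ p·5+(1-p)·8 = p·6+(1-p)·3 ⇒ p(-1) = (1-p)(-5) ⇒ p = 5/6

(p,q) = (5/6, 3/5)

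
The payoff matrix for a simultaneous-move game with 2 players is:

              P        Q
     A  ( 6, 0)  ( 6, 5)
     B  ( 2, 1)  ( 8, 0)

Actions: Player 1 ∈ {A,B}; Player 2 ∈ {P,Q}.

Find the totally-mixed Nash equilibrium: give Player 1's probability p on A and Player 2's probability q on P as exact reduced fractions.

(p,q) = (1/6, 1/3)

P1 indiff ⇒ q·6+(1-q)·6 = q·2+(1-q)·8 ⇒ q(4) = (1-q)(2) ⇒ q = 1/3
P2 indiff ⇒ p·0+(1-p)·1 = p·5+(1-p)·0 ⇒ p(-5) = (1-p)(-1) ⇒ p = 1/6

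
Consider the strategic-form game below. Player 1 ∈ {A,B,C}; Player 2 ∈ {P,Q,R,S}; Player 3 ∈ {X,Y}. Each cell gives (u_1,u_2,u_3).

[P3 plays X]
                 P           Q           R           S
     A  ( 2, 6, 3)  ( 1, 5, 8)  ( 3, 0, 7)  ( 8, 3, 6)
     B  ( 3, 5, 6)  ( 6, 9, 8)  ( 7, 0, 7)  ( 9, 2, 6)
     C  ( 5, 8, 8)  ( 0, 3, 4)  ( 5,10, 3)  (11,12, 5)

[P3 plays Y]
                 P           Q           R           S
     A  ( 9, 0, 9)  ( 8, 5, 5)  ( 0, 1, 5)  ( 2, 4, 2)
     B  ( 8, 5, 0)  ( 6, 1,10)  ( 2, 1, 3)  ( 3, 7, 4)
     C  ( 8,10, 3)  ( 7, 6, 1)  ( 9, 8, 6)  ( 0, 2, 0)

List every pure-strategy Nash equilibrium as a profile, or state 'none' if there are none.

NE set: (C,S,X)

(A,P,X): not NE [P1→C gives 5>2; P3→Y gives 9>3]
(A,P,Y): not NE [P2→Q gives 5>0]
(A,Q,X): not NE [P1→B gives 6>1; P2→P gives 6>5]
(A,Q,Y): not NE [P3→X gives 8>5]
(A,R,X): not NE [P1→B gives 7>3; P2→P gives 6>0]
(A,R,Y): not NE [P1→C gives 9>0; P2→Q gives 5>1; P3→X gives 7>5]
(A,S,X): not NE [P1→C gives 11>8; P2→P gives 6>3]
(A,S,Y): not NE [P1→B gives 3>2; P2→Q gives 5>4; P3→X gives 6>2]
(B,P,X): not NE [P1→C gives 5>3; P2→Q gives 9>5]
(B,P,Y): not NE [P1→A gives 9>8; P2→S gives 7>5; P3→X gives 6>0]
(B,Q,X): not NE [P3→Y gives 10>8]
(B,Q,Y): not NE [P1→A gives 8>6; P2→S gives 7>1]
(B,R,X): not NE [P2→Q gives 9>0]
(B,R,Y): not NE [P1→C gives 9>2; P2→S gives 7>1; P3→X gives 7>3]
(B,S,X): not NE [P1→C gives 11>9; P2→Q gives 9>2]
(B,S,Y): not NE [P3→X gives 6>4]
(C,P,X): not NE [P2→S gives 12>8]
(C,P,Y): not NE [P1→A gives 9>8; P3→X gives 8>3]
(C,Q,X): not NE [P1→B gives 6>0; P2→S gives 12>3]
(C,Q,Y): not NE [P1→A gives 8>7; P2→P gives 10>6; P3→X gives 4>1]
(C,R,X): not NE [P1→B gives 7>5; P2→S gives 12>10; P3→Y gives 6>3]
(C,R,Y): not NE [P2→P gives 10>8]
(C,S,X): NE
(C,S,Y): not NE [P1→B gives 3>0; P2→P gives 10>2; P3→X gives 5>0]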